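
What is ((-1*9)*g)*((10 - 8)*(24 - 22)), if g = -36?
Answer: 1296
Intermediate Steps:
((-1*9)*g)*((10 - 8)*(24 - 22)) = (-1*9*(-36))*((10 - 8)*(24 - 22)) = (-9*(-36))*(2*2) = 324*4 = 1296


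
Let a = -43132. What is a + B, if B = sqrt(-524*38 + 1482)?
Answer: -43132 + I*sqrt(18430) ≈ -43132.0 + 135.76*I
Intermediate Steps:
B = I*sqrt(18430) (B = sqrt(-19912 + 1482) = sqrt(-18430) = I*sqrt(18430) ≈ 135.76*I)
a + B = -43132 + I*sqrt(18430)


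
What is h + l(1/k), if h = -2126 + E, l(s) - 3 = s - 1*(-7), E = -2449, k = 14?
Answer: -63909/14 ≈ -4564.9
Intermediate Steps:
l(s) = 10 + s (l(s) = 3 + (s - 1*(-7)) = 3 + (s + 7) = 3 + (7 + s) = 10 + s)
h = -4575 (h = -2126 - 2449 = -4575)
h + l(1/k) = -4575 + (10 + 1/14) = -4575 + 141/14 = -63909/14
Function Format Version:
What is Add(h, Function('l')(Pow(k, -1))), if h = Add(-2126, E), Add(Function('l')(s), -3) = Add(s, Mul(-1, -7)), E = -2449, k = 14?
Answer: Rational(-63909, 14) ≈ -4564.9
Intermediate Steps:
Function('l')(s) = Add(10, s) (Function('l')(s) = Add(3, Add(s, Mul(-1, -7))) = Add(3, Add(s, 7)) = Add(3, Add(7, s)) = Add(10, s))
h = -4575 (h = Add(-2126, -2449) = -4575)
Add(h, Function('l')(Pow(k, -1))) = Add(-4575, Add(10, Pow(14, -1))) = Add(-4575, Add(10, Rational(1, 14))) = Add(-4575, Rational(141, 14)) = Rational(-63909, 14)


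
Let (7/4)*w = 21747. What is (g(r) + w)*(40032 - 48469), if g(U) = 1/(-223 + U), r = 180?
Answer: -31558404449/301 ≈ -1.0485e+8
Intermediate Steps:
w = 86988/7 (w = (4/7)*21747 = 86988/7 ≈ 12427.)
(g(r) + w)*(40032 - 48469) = (1/(-223 + 180) + 86988/7)*(40032 - 48469) = (1/(-43) + 86988/7)*(-8437) = (-1/43 + 86988/7)*(-8437) = (3740477/301)*(-8437) = -31558404449/301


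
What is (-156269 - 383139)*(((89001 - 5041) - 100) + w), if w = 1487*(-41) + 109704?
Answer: -71523882576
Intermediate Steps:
w = 48737 (w = -60967 + 109704 = 48737)
(-156269 - 383139)*(((89001 - 5041) - 100) + w) = (-156269 - 383139)*(((89001 - 5041) - 100) + 48737) = -539408*((83960 - 100) + 48737) = -539408*(83860 + 48737) = -539408*132597 = -71523882576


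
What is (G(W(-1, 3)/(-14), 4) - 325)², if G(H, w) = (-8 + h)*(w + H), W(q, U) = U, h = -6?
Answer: 142884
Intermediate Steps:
G(H, w) = -14*H - 14*w (G(H, w) = (-8 - 6)*(w + H) = -14*(H + w) = -14*H - 14*w)
(G(W(-1, 3)/(-14), 4) - 325)² = ((-42/(-14) - 14*4) - 325)² = ((-42*(-1)/14 - 56) - 325)² = ((-14*(-3/14) - 56) - 325)² = ((3 - 56) - 325)² = (-53 - 325)² = (-378)² = 142884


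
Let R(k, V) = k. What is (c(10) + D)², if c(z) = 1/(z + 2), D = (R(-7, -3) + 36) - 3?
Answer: 97969/144 ≈ 680.34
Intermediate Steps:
D = 26 (D = (-7 + 36) - 3 = 29 - 3 = 26)
c(z) = 1/(2 + z)
(c(10) + D)² = (1/(2 + 10) + 26)² = (1/12 + 26)² = (313/12)² = 97969/144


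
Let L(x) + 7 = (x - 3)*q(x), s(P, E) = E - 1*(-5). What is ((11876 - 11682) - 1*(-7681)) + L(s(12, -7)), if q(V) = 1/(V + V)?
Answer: 31477/4 ≈ 7869.3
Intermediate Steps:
s(P, E) = 5 + E (s(P, E) = E + 5 = 5 + E)
q(V) = 1/(2*V)
L(x) = -7 + (-3 + x)/(2*x) (L(x) = -7 + (x - 3)*(1/(2*x)) = -7 + (-3 + x)*(1/(2*x)) = -7 + (-3 + x)/(2*x))
((11876 - 11682) - 1*(-7681)) + L(s(12, -7)) = ((11876 - 11682) - 1*(-7681)) + (-3 - 13*(5 - 7))/(2*(5 - 7)) = (194 + 7681) + (½)*(-3 - 13*(-2))/(-2) = 7875 + (½)*(-½)*(-3 + 26) = 7875 + (½)*(-½)*23 = 7875 - 23/4 = 31477/4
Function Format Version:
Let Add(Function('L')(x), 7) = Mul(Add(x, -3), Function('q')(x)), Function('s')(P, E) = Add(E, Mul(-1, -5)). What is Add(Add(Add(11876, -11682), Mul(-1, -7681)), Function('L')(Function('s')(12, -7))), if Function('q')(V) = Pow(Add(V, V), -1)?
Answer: Rational(31477, 4) ≈ 7869.3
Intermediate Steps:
Function('s')(P, E) = Add(5, E) (Function('s')(P, E) = Add(E, 5) = Add(5, E))
Function('q')(V) = Mul(Rational(1, 2), Pow(V, -1)) (Function('q')(V) = Pow(Mul(2, V), -1) = Mul(Rational(1, 2), Pow(V, -1)))
Function('L')(x) = Add(-7, Mul(Rational(1, 2), Pow(x, -1), Add(-3, x))) (Function('L')(x) = Add(-7, Mul(Add(x, -3), Mul(Rational(1, 2), Pow(x, -1)))) = Add(-7, Mul(Add(-3, x), Mul(Rational(1, 2), Pow(x, -1)))) = Add(-7, Mul(Rational(1, 2), Pow(x, -1), Add(-3, x))))
Add(Add(Add(11876, -11682), Mul(-1, -7681)), Function('L')(Function('s')(12, -7))) = Add(Add(Add(11876, -11682), Mul(-1, -7681)), Mul(Rational(1, 2), Pow(Add(5, -7), -1), Add(-3, Mul(-13, Add(5, -7))))) = Add(Add(194, 7681), Mul(Rational(1, 2), Pow(-2, -1), Add(-3, Mul(-13, -2)))) = Add(7875, Mul(Rational(1, 2), Rational(-1, 2), Add(-3, 26))) = Add(7875, Mul(Rational(1, 2), Rational(-1, 2), 23)) = Add(7875, Rational(-23, 4)) = Rational(31477, 4)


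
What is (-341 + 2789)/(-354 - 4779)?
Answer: -816/1711 ≈ -0.47691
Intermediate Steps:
(-341 + 2789)/(-354 - 4779) = 2448/(-5133) = 2448*(-1/5133) = -816/1711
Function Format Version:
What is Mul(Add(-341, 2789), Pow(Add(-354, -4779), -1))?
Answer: Rational(-816, 1711) ≈ -0.47691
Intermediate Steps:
Mul(Add(-341, 2789), Pow(Add(-354, -4779), -1)) = Mul(2448, Pow(-5133, -1)) = Mul(2448, Rational(-1, 5133)) = Rational(-816, 1711)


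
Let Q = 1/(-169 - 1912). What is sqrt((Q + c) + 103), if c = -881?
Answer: 3*I*sqrt(374353171)/2081 ≈ 27.893*I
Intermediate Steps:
Q = -1/2081 (Q = 1/(-2081) = -1/2081 ≈ -0.00048054)
sqrt((Q + c) + 103) = sqrt((-1/2081 - 881) + 103) = sqrt(-1833362/2081 + 103) = sqrt(-1619019/2081) = 3*I*sqrt(374353171)/2081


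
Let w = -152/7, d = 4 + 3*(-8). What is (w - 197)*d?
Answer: 30620/7 ≈ 4374.3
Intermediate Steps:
d = -20 (d = 4 - 24 = -20)
w = -152/7 ≈ -21.714
(w - 197)*d = (-152/7 - 197)*(-20) = -1531/7*(-20) = 30620/7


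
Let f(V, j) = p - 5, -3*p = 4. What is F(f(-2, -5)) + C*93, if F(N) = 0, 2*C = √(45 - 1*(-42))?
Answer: 93*√87/2 ≈ 433.72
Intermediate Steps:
p = -4/3 (p = -⅓*4 = -4/3 ≈ -1.3333)
f(V, j) = -19/3 (f(V, j) = -4/3 - 5 = -19/3)
C = √87/2 (C = √(45 - 1*(-42))/2 = √(45 + 42)/2 = √87/2 ≈ 4.6637)
F(f(-2, -5)) + C*93 = 0 + (√87/2)*93 = 0 + 93*√87/2 = 93*√87/2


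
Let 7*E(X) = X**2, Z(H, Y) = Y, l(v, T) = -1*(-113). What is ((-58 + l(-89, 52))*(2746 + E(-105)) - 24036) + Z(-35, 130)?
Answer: 213749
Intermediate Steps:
l(v, T) = 113
E(X) = X**2/7
((-58 + l(-89, 52))*(2746 + E(-105)) - 24036) + Z(-35, 130) = ((-58 + 113)*(2746 + (1/7)*(-105)**2) - 24036) + 130 = (55*(2746 + (1/7)*11025) - 24036) + 130 = (55*(2746 + 1575) - 24036) + 130 = (55*4321 - 24036) + 130 = (237655 - 24036) + 130 = 213619 + 130 = 213749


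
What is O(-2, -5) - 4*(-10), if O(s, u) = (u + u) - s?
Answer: 32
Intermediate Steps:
O(s, u) = -s + 2*u (O(s, u) = 2*u - s = -s + 2*u)
O(-2, -5) - 4*(-10) = (-1*(-2) + 2*(-5)) - 4*(-10) = (2 - 10) + 40 = -8 + 40 = 32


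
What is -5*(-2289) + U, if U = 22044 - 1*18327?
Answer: 15162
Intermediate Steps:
U = 3717 (U = 22044 - 18327 = 3717)
-5*(-2289) + U = -5*(-2289) + 3717 = 11445 + 3717 = 15162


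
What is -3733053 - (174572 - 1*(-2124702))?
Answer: -6032327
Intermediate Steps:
-3733053 - (174572 - 1*(-2124702)) = -3733053 - (174572 + 2124702) = -3733053 - 1*2299274 = -3733053 - 2299274 = -6032327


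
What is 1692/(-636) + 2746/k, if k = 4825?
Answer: -534787/255725 ≈ -2.0913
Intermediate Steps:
1692/(-636) + 2746/k = 1692/(-636) + 2746/4825 = 1692*(-1/636) + 2746*(1/4825) = -141/53 + 2746/4825 = -534787/255725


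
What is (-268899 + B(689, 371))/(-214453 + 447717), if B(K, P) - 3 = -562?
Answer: -134729/116632 ≈ -1.1552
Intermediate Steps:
B(K, P) = -559 (B(K, P) = 3 - 562 = -559)
(-268899 + B(689, 371))/(-214453 + 447717) = (-268899 - 559)/(-214453 + 447717) = -269458/233264 = -269458*1/233264 = -134729/116632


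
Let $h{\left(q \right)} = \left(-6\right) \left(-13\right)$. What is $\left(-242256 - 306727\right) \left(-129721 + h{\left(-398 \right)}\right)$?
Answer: $71171803069$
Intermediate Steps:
$h{\left(q \right)} = 78$
$\left(-242256 - 306727\right) \left(-129721 + h{\left(-398 \right)}\right) = \left(-242256 - 306727\right) \left(-129721 + 78\right) = \left(-548983\right) \left(-129643\right) = 71171803069$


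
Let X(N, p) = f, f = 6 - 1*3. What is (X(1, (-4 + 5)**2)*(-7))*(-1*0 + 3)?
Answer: -63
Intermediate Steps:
f = 3 (f = 6 - 3 = 3)
X(N, p) = 3
(X(1, (-4 + 5)**2)*(-7))*(-1*0 + 3) = (3*(-7))*(-1*0 + 3) = -21*(0 + 3) = -21*3 = -63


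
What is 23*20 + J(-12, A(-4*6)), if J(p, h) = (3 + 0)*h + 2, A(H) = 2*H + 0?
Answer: 318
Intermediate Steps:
A(H) = 2*H
J(p, h) = 2 + 3*h (J(p, h) = 3*h + 2 = 2 + 3*h)
23*20 + J(-12, A(-4*6)) = 23*20 + (2 + 3*(2*(-4*6))) = 460 + (2 + 3*(2*(-24))) = 460 + (2 + 3*(-48)) = 460 + (2 - 144) = 460 - 142 = 318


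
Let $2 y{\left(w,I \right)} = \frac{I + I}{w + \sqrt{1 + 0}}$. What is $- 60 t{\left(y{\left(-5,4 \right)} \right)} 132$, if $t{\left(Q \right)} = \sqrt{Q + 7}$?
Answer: $- 7920 \sqrt{6} \approx -19400.0$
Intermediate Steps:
$y{\left(w,I \right)} = \frac{I}{1 + w}$ ($y{\left(w,I \right)} = \frac{\left(I + I\right) \frac{1}{w + \sqrt{1 + 0}}}{2} = \frac{2 I \frac{1}{w + \sqrt{1}}}{2} = \frac{2 I \frac{1}{w + 1}}{2} = \frac{2 I \frac{1}{1 + w}}{2} = \frac{I}{1 + w}$)
$t{\left(Q \right)} = \sqrt{7 + Q}$
$- 60 t{\left(y{\left(-5,4 \right)} \right)} 132 = - 60 \sqrt{7 + \frac{4}{1 - 5}} \cdot 132 = - 60 \sqrt{7 + \frac{4}{-4}} \cdot 132 = - 60 \sqrt{7 + 4 \left(- \frac{1}{4}\right)} 132 = - 60 \sqrt{7 - 1} \cdot 132 = - 60 \sqrt{6} \cdot 132 = - 7920 \sqrt{6}$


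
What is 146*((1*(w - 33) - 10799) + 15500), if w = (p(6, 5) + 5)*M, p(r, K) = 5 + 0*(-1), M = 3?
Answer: 685908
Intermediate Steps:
p(r, K) = 5 (p(r, K) = 5 + 0 = 5)
w = 30 (w = (5 + 5)*3 = 10*3 = 30)
146*((1*(w - 33) - 10799) + 15500) = 146*((1*(30 - 33) - 10799) + 15500) = 146*((1*(-3) - 10799) + 15500) = 146*((-3 - 10799) + 15500) = 146*(-10802 + 15500) = 146*4698 = 685908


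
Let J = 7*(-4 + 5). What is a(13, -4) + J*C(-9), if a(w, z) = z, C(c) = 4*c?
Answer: -256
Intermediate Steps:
J = 7 (J = 7*1 = 7)
a(13, -4) + J*C(-9) = -4 + 7*(4*(-9)) = -4 + 7*(-36) = -4 - 252 = -256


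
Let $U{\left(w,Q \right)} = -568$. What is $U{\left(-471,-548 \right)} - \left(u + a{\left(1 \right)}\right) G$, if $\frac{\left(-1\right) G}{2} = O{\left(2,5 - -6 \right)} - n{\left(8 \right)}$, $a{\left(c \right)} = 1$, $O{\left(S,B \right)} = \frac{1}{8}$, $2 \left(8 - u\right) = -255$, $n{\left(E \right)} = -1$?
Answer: $- \frac{2087}{8} \approx -260.88$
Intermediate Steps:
$u = \frac{271}{2}$ ($u = 8 - - \frac{255}{2} = 8 + \frac{255}{2} = \frac{271}{2} \approx 135.5$)
$O{\left(S,B \right)} = \frac{1}{8}$
$G = - \frac{9}{4}$ ($G = - 2 \left(\frac{1}{8} - -1\right) = - 2 \left(\frac{1}{8} + 1\right) = \left(-2\right) \frac{9}{8} = - \frac{9}{4} \approx -2.25$)
$U{\left(-471,-548 \right)} - \left(u + a{\left(1 \right)}\right) G = -568 - \left(\frac{271}{2} + 1\right) \left(- \frac{9}{4}\right) = -568 - \frac{273}{2} \left(- \frac{9}{4}\right) = -568 - - \frac{2457}{8} = -568 + \frac{2457}{8} = - \frac{2087}{8}$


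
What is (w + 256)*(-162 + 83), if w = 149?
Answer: -31995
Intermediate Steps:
(w + 256)*(-162 + 83) = (149 + 256)*(-162 + 83) = 405*(-79) = -31995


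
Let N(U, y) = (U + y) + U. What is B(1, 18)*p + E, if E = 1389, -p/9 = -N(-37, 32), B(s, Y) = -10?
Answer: 5169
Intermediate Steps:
N(U, y) = y + 2*U
p = -378 (p = -(-9)*(32 + 2*(-37)) = -(-9)*(32 - 74) = -(-9)*(-42) = -9*42 = -378)
B(1, 18)*p + E = -10*(-378) + 1389 = 3780 + 1389 = 5169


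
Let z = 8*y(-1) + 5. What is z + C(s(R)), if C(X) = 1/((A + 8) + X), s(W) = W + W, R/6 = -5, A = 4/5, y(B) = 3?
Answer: 7419/256 ≈ 28.980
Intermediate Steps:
A = ⅘ (A = 4*(⅕) = ⅘ ≈ 0.80000)
R = -30 (R = 6*(-5) = -30)
s(W) = 2*W
C(X) = 1/(44/5 + X) (C(X) = 1/((⅘ + 8) + X) = 1/(44/5 + X))
z = 29 (z = 8*3 + 5 = 24 + 5 = 29)
z + C(s(R)) = 29 + 5/(44 + 5*(2*(-30))) = 29 + 5/(44 + 5*(-60)) = 29 + 5/(44 - 300) = 29 + 5/(-256) = 29 + 5*(-1/256) = 29 - 5/256 = 7419/256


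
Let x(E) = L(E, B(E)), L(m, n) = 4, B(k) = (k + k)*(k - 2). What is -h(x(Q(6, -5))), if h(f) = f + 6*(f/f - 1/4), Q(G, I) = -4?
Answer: -17/2 ≈ -8.5000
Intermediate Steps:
B(k) = 2*k*(-2 + k) (B(k) = (2*k)*(-2 + k) = 2*k*(-2 + k))
x(E) = 4
h(f) = 9/2 + f (h(f) = f + 6*(1 - 1*¼) = f + 6*(1 - ¼) = f + 6*(¾) = f + 9/2 = 9/2 + f)
-h(x(Q(6, -5))) = -(9/2 + 4) = -1*17/2 = -17/2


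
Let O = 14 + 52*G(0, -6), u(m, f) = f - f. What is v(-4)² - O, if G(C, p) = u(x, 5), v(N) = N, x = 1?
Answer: 2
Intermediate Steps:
u(m, f) = 0
G(C, p) = 0
O = 14 (O = 14 + 52*0 = 14 + 0 = 14)
v(-4)² - O = (-4)² - 1*14 = 16 - 14 = 2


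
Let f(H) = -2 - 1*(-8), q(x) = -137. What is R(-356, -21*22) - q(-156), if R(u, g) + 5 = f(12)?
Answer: 138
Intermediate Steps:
f(H) = 6 (f(H) = -2 + 8 = 6)
R(u, g) = 1 (R(u, g) = -5 + 6 = 1)
R(-356, -21*22) - q(-156) = 1 - 1*(-137) = 1 + 137 = 138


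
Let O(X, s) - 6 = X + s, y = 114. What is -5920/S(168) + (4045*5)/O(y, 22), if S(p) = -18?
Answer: 602345/1278 ≈ 471.32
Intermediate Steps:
O(X, s) = 6 + X + s (O(X, s) = 6 + (X + s) = 6 + X + s)
-5920/S(168) + (4045*5)/O(y, 22) = -5920/(-18) + (4045*5)/(6 + 114 + 22) = -5920*(-1/18) + 20225/142 = 2960/9 + 20225*(1/142) = 2960/9 + 20225/142 = 602345/1278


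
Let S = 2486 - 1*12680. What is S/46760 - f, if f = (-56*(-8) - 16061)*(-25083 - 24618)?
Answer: -18142452455037/23380 ≈ -7.7598e+8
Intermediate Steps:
S = -10194 (S = 2486 - 12680 = -10194)
f = 775981713 (f = (448 - 16061)*(-49701) = -15613*(-49701) = 775981713)
S/46760 - f = -10194/46760 - 1*775981713 = -10194*1/46760 - 775981713 = -5097/23380 - 775981713 = -18142452455037/23380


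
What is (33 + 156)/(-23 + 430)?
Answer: 189/407 ≈ 0.46437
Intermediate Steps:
(33 + 156)/(-23 + 430) = 189/407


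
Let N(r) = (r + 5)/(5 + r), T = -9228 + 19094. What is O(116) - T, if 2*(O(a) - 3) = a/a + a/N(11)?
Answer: -19609/2 ≈ -9804.5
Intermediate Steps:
T = 9866
N(r) = 1 (N(r) = (5 + r)/(5 + r) = 1)
O(a) = 7/2 + a/2 (O(a) = 3 + (a/a + a/1)/2 = 3 + (1 + a*1)/2 = 3 + (1 + a)/2 = 3 + (½ + a/2) = 7/2 + a/2)
O(116) - T = (7/2 + (½)*116) - 1*9866 = (7/2 + 58) - 9866 = 123/2 - 9866 = -19609/2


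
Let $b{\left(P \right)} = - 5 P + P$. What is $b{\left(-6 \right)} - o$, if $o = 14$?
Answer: $10$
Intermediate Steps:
$b{\left(P \right)} = - 4 P$
$b{\left(-6 \right)} - o = \left(-4\right) \left(-6\right) - 14 = 24 - 14 = 10$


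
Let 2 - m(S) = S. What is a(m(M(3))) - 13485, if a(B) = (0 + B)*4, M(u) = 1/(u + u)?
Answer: -40433/3 ≈ -13478.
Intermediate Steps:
M(u) = 1/(2*u)
m(S) = 2 - S
a(B) = 4*B (a(B) = B*4 = 4*B)
a(m(M(3))) - 13485 = 4*(2 - 1/(2*3)) - 13485 = 4*(2 - 1*⅙) - 13485 = 4*(2 - ⅙) - 13485 = 4*(11/6) - 13485 = 22/3 - 13485 = -40433/3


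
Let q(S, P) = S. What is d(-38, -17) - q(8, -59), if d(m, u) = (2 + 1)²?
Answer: 1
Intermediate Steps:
d(m, u) = 9 (d(m, u) = 3² = 9)
d(-38, -17) - q(8, -59) = 9 - 1*8 = 9 - 8 = 1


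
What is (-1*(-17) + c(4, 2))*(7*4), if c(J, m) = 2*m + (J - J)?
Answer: 588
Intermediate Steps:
c(J, m) = 2*m (c(J, m) = 2*m + 0 = 2*m)
(-1*(-17) + c(4, 2))*(7*4) = (-1*(-17) + 2*2)*(7*4) = (17 + 4)*28 = 21*28 = 588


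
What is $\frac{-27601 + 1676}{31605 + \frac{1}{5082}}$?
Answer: $- \frac{131750850}{160616611} \approx -0.82028$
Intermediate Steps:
$\frac{-27601 + 1676}{31605 + \frac{1}{5082}} = - \frac{25925}{31605 + \frac{1}{5082}} = - \frac{25925}{\frac{160616611}{5082}} = \left(-25925\right) \frac{5082}{160616611} = - \frac{131750850}{160616611}$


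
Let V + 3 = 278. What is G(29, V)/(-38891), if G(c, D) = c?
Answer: -29/38891 ≈ -0.00074567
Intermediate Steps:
V = 275 (V = -3 + 278 = 275)
G(29, V)/(-38891) = 29/(-38891) = 29*(-1/38891) = -29/38891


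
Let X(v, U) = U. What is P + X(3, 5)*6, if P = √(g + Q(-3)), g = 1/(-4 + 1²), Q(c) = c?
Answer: 30 + I*√30/3 ≈ 30.0 + 1.8257*I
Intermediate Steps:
g = -⅓ (g = 1/(-4 + 1) = 1/(-3) = -⅓ ≈ -0.33333)
P = I*√30/3 (P = √(-⅓ - 3) = √(-10/3) = I*√30/3 ≈ 1.8257*I)
P + X(3, 5)*6 = I*√30/3 + 5*6 = I*√30/3 + 30 = 30 + I*√30/3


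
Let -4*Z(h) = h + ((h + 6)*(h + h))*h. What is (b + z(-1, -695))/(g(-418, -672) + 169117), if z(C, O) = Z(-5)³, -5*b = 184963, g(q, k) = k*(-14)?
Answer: -12293257/57128000 ≈ -0.21519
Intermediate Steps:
g(q, k) = -14*k
b = -184963/5 (b = -⅕*184963 = -184963/5 ≈ -36993.)
Z(h) = -h/4 - h²*(6 + h)/2 (Z(h) = -(h + ((h + 6)*(h + h))*h)/4 = -(h + ((6 + h)*(2*h))*h)/4 = -(h + (2*h*(6 + h))*h)/4 = -(h + 2*h²*(6 + h))/4 = -h/4 - h²*(6 + h)/2)
z(C, O) = -91125/64 (z(C, O) = (-¼*(-5)*(1 + 2*(-5)² + 12*(-5)))³ = (-¼*(-5)*(1 + 2*25 - 60))³ = (-¼*(-5)*(1 + 50 - 60))³ = (-¼*(-5)*(-9))³ = (-45/4)³ = -91125/64)
(b + z(-1, -695))/(g(-418, -672) + 169117) = (-184963/5 - 91125/64)/(-14*(-672) + 169117) = -12293257/(320*(9408 + 169117)) = -12293257/320/178525 = -12293257/320*1/178525 = -12293257/57128000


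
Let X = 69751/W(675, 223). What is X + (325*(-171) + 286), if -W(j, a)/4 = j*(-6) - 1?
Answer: -895833205/16204 ≈ -55285.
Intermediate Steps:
W(j, a) = 4 + 24*j (W(j, a) = -4*(j*(-6) - 1) = -4*(-6*j - 1) = -4*(-1 - 6*j) = 4 + 24*j)
X = 69751/16204 (X = 69751/(4 + 24*675) = 69751/(4 + 16200) = 69751/16204 ≈ 4.3046)
X + (325*(-171) + 286) = 69751/16204 + (325*(-171) + 286) = 69751/16204 + (-55575 + 286) = 69751/16204 - 55289 = -895833205/16204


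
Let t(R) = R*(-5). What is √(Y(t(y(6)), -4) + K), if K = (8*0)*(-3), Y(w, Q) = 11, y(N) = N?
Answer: √11 ≈ 3.3166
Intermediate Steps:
t(R) = -5*R
K = 0 (K = 0*(-3) = 0)
√(Y(t(y(6)), -4) + K) = √(11 + 0) = √11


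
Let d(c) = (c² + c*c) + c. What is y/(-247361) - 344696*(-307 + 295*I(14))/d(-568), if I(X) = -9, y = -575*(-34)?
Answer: 31567549134784/19933586185 ≈ 1583.6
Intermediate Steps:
y = 19550
d(c) = c + 2*c² (d(c) = (c² + c²) + c = 2*c² + c = c + 2*c²)
y/(-247361) - 344696*(-307 + 295*I(14))/d(-568) = 19550/(-247361) - 344696*(-(-307 + 295*(-9))/(568*(1 + 2*(-568)))) = 19550*(-1/247361) - 344696*(-(-307 - 2655)/(568*(1 - 1136))) = -19550/247361 - 344696/(-568*(-1135)/(-2962)) = -19550/247361 - 344696/(644680*(-1/2962)) = -19550/247361 - 344696/(-322340/1481) = -19550/247361 - 344696*(-1481/322340) = -19550/247361 + 127623694/80585 = 31567549134784/19933586185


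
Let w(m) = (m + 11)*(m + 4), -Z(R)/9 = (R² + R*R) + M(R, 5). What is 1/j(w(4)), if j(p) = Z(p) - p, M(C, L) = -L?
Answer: -1/259275 ≈ -3.8569e-6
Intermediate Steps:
Z(R) = 45 - 18*R² (Z(R) = -9*((R² + R*R) - 1*5) = -9*((R² + R²) - 5) = -9*(2*R² - 5) = -9*(-5 + 2*R²) = 45 - 18*R²)
w(m) = (4 + m)*(11 + m) (w(m) = (11 + m)*(4 + m) = (4 + m)*(11 + m))
j(p) = 45 - p - 18*p² (j(p) = (45 - 18*p²) - p = 45 - p - 18*p²)
1/j(w(4)) = 1/(45 - (44 + 4² + 15*4) - 18*(44 + 4² + 15*4)²) = 1/(45 - (44 + 16 + 60) - 18*(44 + 16 + 60)²) = 1/(45 - 1*120 - 18*120²) = 1/(45 - 120 - 18*14400) = 1/(45 - 120 - 259200) = 1/(-259275) = -1/259275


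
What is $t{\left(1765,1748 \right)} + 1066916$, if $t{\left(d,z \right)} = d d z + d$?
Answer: $5446481981$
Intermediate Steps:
$t{\left(d,z \right)} = d + z d^{2}$ ($t{\left(d,z \right)} = d^{2} z + d = z d^{2} + d = d + z d^{2}$)
$t{\left(1765,1748 \right)} + 1066916 = 1765 \left(1 + 1765 \cdot 1748\right) + 1066916 = 1765 \left(1 + 3085220\right) + 1066916 = 1765 \cdot 3085221 + 1066916 = 5445415065 + 1066916 = 5446481981$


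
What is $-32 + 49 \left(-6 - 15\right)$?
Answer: $-1061$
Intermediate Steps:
$-32 + 49 \left(-6 - 15\right) = -32 + 49 \left(-21\right) = -32 - 1029 = -1061$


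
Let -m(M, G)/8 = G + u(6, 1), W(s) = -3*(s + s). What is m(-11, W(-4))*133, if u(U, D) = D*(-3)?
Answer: -22344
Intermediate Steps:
W(s) = -6*s
u(U, D) = -3*D
m(M, G) = 24 - 8*G (m(M, G) = -8*(G - 3*1) = -8*(G - 3) = -8*(-3 + G) = 24 - 8*G)
m(-11, W(-4))*133 = (24 - (-48)*(-4))*133 = (24 - 8*24)*133 = (24 - 192)*133 = -168*133 = -22344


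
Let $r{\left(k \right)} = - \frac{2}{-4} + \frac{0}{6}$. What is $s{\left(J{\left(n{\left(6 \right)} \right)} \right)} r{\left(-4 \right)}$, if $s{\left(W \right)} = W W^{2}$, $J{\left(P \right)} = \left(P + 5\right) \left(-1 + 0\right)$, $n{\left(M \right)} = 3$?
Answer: $-256$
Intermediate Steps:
$J{\left(P \right)} = -5 - P$ ($J{\left(P \right)} = \left(5 + P\right) \left(-1\right) = -5 - P$)
$s{\left(W \right)} = W^{3}$
$r{\left(k \right)} = \frac{1}{2}$ ($r{\left(k \right)} = \left(-2\right) \left(- \frac{1}{4}\right) + 0 \cdot \frac{1}{6} = \frac{1}{2} + 0 = \frac{1}{2}$)
$s{\left(J{\left(n{\left(6 \right)} \right)} \right)} r{\left(-4 \right)} = \left(-5 - 3\right)^{3} \cdot \frac{1}{2} = \left(-8\right)^{3} \cdot \frac{1}{2} = \left(-512\right) \frac{1}{2} = -256$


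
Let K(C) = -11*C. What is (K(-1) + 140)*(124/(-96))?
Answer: -4681/24 ≈ -195.04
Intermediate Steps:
(K(-1) + 140)*(124/(-96)) = (-11*(-1) + 140)*(124/(-96)) = (11 + 140)*(124*(-1/96)) = 151*(-31/24) = -4681/24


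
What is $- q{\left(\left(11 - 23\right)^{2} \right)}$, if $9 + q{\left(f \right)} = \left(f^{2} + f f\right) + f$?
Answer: $-41607$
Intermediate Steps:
$q{\left(f \right)} = -9 + f + 2 f^{2}$ ($q{\left(f \right)} = -9 + \left(\left(f^{2} + f f\right) + f\right) = -9 + \left(\left(f^{2} + f^{2}\right) + f\right) = -9 + \left(2 f^{2} + f\right) = -9 + \left(f + 2 f^{2}\right) = -9 + f + 2 f^{2}$)
$- q{\left(\left(11 - 23\right)^{2} \right)} = - (-9 + \left(11 - 23\right)^{2} + 2 \left(\left(11 - 23\right)^{2}\right)^{2}) = - (-9 + \left(-12\right)^{2} + 2 \left(\left(-12\right)^{2}\right)^{2}) = - (-9 + 144 + 2 \cdot 144^{2}) = - (-9 + 144 + 2 \cdot 20736) = - (-9 + 144 + 41472) = \left(-1\right) 41607 = -41607$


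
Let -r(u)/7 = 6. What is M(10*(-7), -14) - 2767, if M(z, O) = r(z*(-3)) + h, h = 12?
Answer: -2797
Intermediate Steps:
r(u) = -42 (r(u) = -7*6 = -42)
M(z, O) = -30 (M(z, O) = -42 + 12 = -30)
M(10*(-7), -14) - 2767 = -30 - 2767 = -2797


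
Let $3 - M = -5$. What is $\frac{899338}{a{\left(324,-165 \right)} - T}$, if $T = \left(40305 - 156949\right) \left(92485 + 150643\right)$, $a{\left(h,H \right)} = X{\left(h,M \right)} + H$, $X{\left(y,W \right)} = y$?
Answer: $\frac{899338}{28359422591} \approx 3.1712 \cdot 10^{-5}$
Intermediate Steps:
$M = 8$ ($M = 3 - -5 = 3 + 5 = 8$)
$a{\left(h,H \right)} = H + h$ ($a{\left(h,H \right)} = h + H = H + h$)
$T = -28359422432$ ($T = \left(-116644\right) 243128 = -28359422432$)
$\frac{899338}{a{\left(324,-165 \right)} - T} = \frac{899338}{\left(-165 + 324\right) - -28359422432} = \frac{899338}{159 + 28359422432} = \frac{899338}{28359422591}$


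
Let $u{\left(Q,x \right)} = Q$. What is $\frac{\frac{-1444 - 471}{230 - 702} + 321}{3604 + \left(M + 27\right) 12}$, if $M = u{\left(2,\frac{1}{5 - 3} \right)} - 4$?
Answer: $\frac{153427}{1842688} \approx 0.083263$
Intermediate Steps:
$M = -2$ ($M = 2 - 4 = -2$)
$\frac{\frac{-1444 - 471}{230 - 702} + 321}{3604 + \left(M + 27\right) 12} = \frac{\frac{-1444 - 471}{230 - 702} + 321}{3604 + \left(-2 + 27\right) 12} = \frac{- \frac{1915}{-472} + 321}{3604 + 25 \cdot 12} = \frac{\left(-1915\right) \left(- \frac{1}{472}\right) + 321}{3604 + 300} = \frac{\frac{1915}{472} + 321}{3904} = \frac{153427}{472} \cdot \frac{1}{3904} = \frac{153427}{1842688}$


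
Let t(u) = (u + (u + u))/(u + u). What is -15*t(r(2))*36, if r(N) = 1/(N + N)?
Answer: -810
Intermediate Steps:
r(N) = 1/(2*N)
t(u) = 3/2 (t(u) = (u + 2*u)/((2*u)) = (3*u)*(1/(2*u)) = 3/2)
-15*t(r(2))*36 = -15*3/2*36 = -45/2*36 = -810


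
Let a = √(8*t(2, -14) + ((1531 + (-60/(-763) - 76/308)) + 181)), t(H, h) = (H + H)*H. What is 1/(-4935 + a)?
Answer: -41419455/204390105868 - √125093946901/204390105868 ≈ -0.00020438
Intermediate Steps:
t(H, h) = 2*H² (t(H, h) = (2*H)*H = 2*H²)
a = √125093946901/8393 (a = √(8*(2*2²) + ((1531 + (-60/(-763) - 76/308)) + 181)) = √(8*(2*4) + ((1531 + (-60*(-1/763) - 76*1/308)) + 181)) = √(8*8 + ((1531 + (60/763 - 19/77)) + 181)) = √(64 + ((1531 - 1411/8393) + 181)) = √(64 + (12848272/8393 + 181)) = √(64 + 14367405/8393) = √(14904557/8393) = √125093946901/8393 ≈ 42.141)
1/(-4935 + a) = 1/(-4935 + √125093946901/8393)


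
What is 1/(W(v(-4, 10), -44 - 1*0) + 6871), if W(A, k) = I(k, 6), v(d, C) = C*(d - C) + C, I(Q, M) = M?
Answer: 1/6877 ≈ 0.00014541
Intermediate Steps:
v(d, C) = C + C*(d - C)
W(A, k) = 6
1/(W(v(-4, 10), -44 - 1*0) + 6871) = 1/(6 + 6871) = 1/6877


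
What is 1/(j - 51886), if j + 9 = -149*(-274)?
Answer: -1/11069 ≈ -9.0342e-5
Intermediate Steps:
j = 40817 (j = -9 - 149*(-274) = -9 + 40826 = 40817)
1/(j - 51886) = 1/(40817 - 51886) = 1/(-11069) = -1/11069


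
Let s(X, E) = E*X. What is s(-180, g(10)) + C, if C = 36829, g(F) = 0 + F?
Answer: 35029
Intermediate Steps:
g(F) = F
s(-180, g(10)) + C = 10*(-180) + 36829 = -1800 + 36829 = 35029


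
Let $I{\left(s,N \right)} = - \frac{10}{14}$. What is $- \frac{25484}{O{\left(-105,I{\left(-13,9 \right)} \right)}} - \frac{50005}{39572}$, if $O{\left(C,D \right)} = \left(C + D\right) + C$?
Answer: $\frac{6985412561}{58368700} \approx 119.68$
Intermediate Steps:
$I{\left(s,N \right)} = - \frac{5}{7}$ ($I{\left(s,N \right)} = \left(-10\right) \frac{1}{14} = - \frac{5}{7}$)
$O{\left(C,D \right)} = D + 2 C$
$- \frac{25484}{O{\left(-105,I{\left(-13,9 \right)} \right)}} - \frac{50005}{39572} = - \frac{25484}{- \frac{5}{7} + 2 \left(-105\right)} - \frac{50005}{39572} = - \frac{25484}{- \frac{5}{7} - 210} - \frac{50005}{39572} = - \frac{25484}{- \frac{1475}{7}} - \frac{50005}{39572} = \left(-25484\right) \left(- \frac{7}{1475}\right) - \frac{50005}{39572} = \frac{178388}{1475} - \frac{50005}{39572} = \frac{6985412561}{58368700}$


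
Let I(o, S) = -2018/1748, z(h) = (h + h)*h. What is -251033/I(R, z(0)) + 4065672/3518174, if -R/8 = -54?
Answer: 385950738256778/1774918783 ≈ 2.1745e+5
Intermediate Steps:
R = 432 (R = -8*(-54) = 432)
z(h) = 2*h² (z(h) = (2*h)*h = 2*h²)
I(o, S) = -1009/874 (I(o, S) = -2018*1/1748 = -1009/874)
-251033/I(R, z(0)) + 4065672/3518174 = -251033/(-1009/874) + 4065672/3518174 = -251033*(-874/1009) + 4065672*(1/3518174) = 219402842/1009 + 2032836/1759087 = 385950738256778/1774918783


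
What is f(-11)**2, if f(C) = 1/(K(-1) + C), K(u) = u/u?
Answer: 1/100 ≈ 0.010000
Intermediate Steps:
K(u) = 1
f(C) = 1/(1 + C)
f(-11)**2 = (1/(1 - 11))**2 = (1/(-10))**2 = (-1/10)**2 = 1/100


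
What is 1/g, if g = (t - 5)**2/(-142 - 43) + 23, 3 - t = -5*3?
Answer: 185/4086 ≈ 0.045277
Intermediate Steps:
t = 18 (t = 3 - (-5)*3 = 3 - 1*(-15) = 3 + 15 = 18)
g = 4086/185 (g = (18 - 5)**2/(-142 - 43) + 23 = 13**2/(-185) + 23 = 169*(-1/185) + 23 = -169/185 + 23 = 4086/185 ≈ 22.086)
1/g = 1/(4086/185) = 185/4086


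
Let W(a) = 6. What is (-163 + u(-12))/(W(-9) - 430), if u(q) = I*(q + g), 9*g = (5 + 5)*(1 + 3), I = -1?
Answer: 1399/3816 ≈ 0.36661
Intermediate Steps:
g = 40/9 (g = ((5 + 5)*(1 + 3))/9 = (10*4)/9 = (1/9)*40 = 40/9 ≈ 4.4444)
u(q) = -40/9 - q (u(q) = -(q + 40/9) = -(40/9 + q) = -40/9 - q)
(-163 + u(-12))/(W(-9) - 430) = (-163 + (-40/9 - 1*(-12)))/(6 - 430) = (-163 + (-40/9 + 12))/(-424) = (-163 + 68/9)*(-1/424) = -1399/9*(-1/424) = 1399/3816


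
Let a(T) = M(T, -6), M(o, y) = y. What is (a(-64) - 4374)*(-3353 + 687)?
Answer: 11677080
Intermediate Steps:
a(T) = -6
(a(-64) - 4374)*(-3353 + 687) = (-6 - 4374)*(-3353 + 687) = -4380*(-2666) = 11677080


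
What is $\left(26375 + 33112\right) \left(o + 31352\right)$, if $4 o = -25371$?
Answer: $\frac{5950901019}{4} \approx 1.4877 \cdot 10^{9}$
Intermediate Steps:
$o = - \frac{25371}{4}$ ($o = \frac{1}{4} \left(-25371\right) = - \frac{25371}{4} \approx -6342.8$)
$\left(26375 + 33112\right) \left(o + 31352\right) = \left(26375 + 33112\right) \left(- \frac{25371}{4} + 31352\right) = 59487 \cdot \frac{100037}{4} = \frac{5950901019}{4}$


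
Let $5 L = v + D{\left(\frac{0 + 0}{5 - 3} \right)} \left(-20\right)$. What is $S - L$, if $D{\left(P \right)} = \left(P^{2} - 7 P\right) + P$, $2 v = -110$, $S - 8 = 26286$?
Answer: $26305$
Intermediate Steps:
$S = 26294$ ($S = 8 + 26286 = 26294$)
$v = -55$ ($v = \frac{1}{2} \left(-110\right) = -55$)
$D{\left(P \right)} = P^{2} - 6 P$
$L = -11$ ($L = \frac{-55 + \frac{0 + 0}{5 - 3} \left(-6 + \frac{0 + 0}{5 - 3}\right) \left(-20\right)}{5} = \frac{-55 + \frac{0}{2} \left(-6 + \frac{0}{2}\right) \left(-20\right)}{5} = \frac{-55 + 0 \cdot \frac{1}{2} \left(-6 + 0 \cdot \frac{1}{2}\right) \left(-20\right)}{5} = \frac{-55 + 0 \left(-6 + 0\right) \left(-20\right)}{5} = \frac{-55 + 0 \left(-6\right) \left(-20\right)}{5} = \frac{-55 + 0 \left(-20\right)}{5} = \frac{-55 + 0}{5} = \frac{1}{5} \left(-55\right) = -11$)
$S - L = 26294 - -11 = 26294 + 11 = 26305$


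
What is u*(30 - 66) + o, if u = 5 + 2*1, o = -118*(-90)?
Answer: 10368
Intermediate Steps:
o = 10620
u = 7 (u = 5 + 2 = 7)
u*(30 - 66) + o = 7*(30 - 66) + 10620 = 7*(-36) + 10620 = -252 + 10620 = 10368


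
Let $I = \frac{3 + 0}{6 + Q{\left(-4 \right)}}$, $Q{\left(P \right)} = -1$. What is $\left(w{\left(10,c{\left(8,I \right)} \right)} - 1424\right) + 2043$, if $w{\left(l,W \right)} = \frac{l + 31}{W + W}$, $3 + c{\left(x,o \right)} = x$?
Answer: $\frac{6231}{10} \approx 623.1$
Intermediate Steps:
$I = \frac{3}{5}$ ($I = \frac{3 + 0}{6 - 1} = \frac{3}{5} \approx 0.6$)
$c{\left(x,o \right)} = -3 + x$
$w{\left(l,W \right)} = \frac{31 + l}{2 W}$
$\left(w{\left(10,c{\left(8,I \right)} \right)} - 1424\right) + 2043 = \left(\frac{31 + 10}{2 \left(-3 + 8\right)} - 1424\right) + 2043 = \left(\frac{1}{2} \cdot \frac{1}{5} \cdot 41 - 1424\right) + 2043 = \left(\frac{41}{10} - 1424\right) + 2043 = - \frac{14199}{10} + 2043 = \frac{6231}{10}$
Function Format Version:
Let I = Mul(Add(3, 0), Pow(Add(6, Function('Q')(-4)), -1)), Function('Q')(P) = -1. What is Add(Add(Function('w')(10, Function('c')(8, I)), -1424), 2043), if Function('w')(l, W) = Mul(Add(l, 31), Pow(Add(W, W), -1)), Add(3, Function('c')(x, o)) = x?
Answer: Rational(6231, 10) ≈ 623.10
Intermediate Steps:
I = Rational(3, 5) (I = Mul(Add(3, 0), Pow(Add(6, -1), -1)) = Mul(3, Pow(5, -1)) = Mul(3, Rational(1, 5)) = Rational(3, 5) ≈ 0.60000)
Function('c')(x, o) = Add(-3, x)
Function('w')(l, W) = Mul(Rational(1, 2), Pow(W, -1), Add(31, l)) (Function('w')(l, W) = Mul(Add(31, l), Pow(Mul(2, W), -1)) = Mul(Add(31, l), Mul(Rational(1, 2), Pow(W, -1))) = Mul(Rational(1, 2), Pow(W, -1), Add(31, l)))
Add(Add(Function('w')(10, Function('c')(8, I)), -1424), 2043) = Add(Add(Mul(Rational(1, 2), Pow(Add(-3, 8), -1), Add(31, 10)), -1424), 2043) = Add(Add(Mul(Rational(1, 2), Pow(5, -1), 41), -1424), 2043) = Add(Add(Mul(Rational(1, 2), Rational(1, 5), 41), -1424), 2043) = Add(Add(Rational(41, 10), -1424), 2043) = Add(Rational(-14199, 10), 2043) = Rational(6231, 10)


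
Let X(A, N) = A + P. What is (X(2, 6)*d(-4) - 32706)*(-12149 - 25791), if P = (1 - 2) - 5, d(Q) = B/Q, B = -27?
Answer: 1241890020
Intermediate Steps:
d(Q) = -27/Q
P = -6 (P = -1 - 5 = -6)
X(A, N) = -6 + A (X(A, N) = A - 6 = -6 + A)
(X(2, 6)*d(-4) - 32706)*(-12149 - 25791) = ((-6 + 2)*(-27/(-4)) - 32706)*(-12149 - 25791) = (-(-108)*(-1)/4 - 32706)*(-37940) = (-4*27/4 - 32706)*(-37940) = (-27 - 32706)*(-37940) = -32733*(-37940) = 1241890020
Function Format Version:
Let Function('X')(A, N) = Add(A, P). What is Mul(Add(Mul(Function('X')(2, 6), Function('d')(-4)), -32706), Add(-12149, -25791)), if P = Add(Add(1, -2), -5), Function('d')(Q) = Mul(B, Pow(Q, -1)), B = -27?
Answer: 1241890020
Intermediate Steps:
Function('d')(Q) = Mul(-27, Pow(Q, -1))
P = -6 (P = Add(-1, -5) = -6)
Function('X')(A, N) = Add(-6, A) (Function('X')(A, N) = Add(A, -6) = Add(-6, A))
Mul(Add(Mul(Function('X')(2, 6), Function('d')(-4)), -32706), Add(-12149, -25791)) = Mul(Add(Mul(Add(-6, 2), Mul(-27, Pow(-4, -1))), -32706), Add(-12149, -25791)) = Mul(Add(Mul(-4, Mul(-27, Rational(-1, 4))), -32706), -37940) = Mul(Add(Mul(-4, Rational(27, 4)), -32706), -37940) = Mul(Add(-27, -32706), -37940) = Mul(-32733, -37940) = 1241890020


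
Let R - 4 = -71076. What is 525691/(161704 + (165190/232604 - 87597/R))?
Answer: 2172632472139552/668315763482955 ≈ 3.2509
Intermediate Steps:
R = -71072 (R = 4 - 71076 = -71072)
525691/(161704 + (165190/232604 - 87597/R)) = 525691/(161704 + (165190/232604 - 87597/(-71072))) = 525691/(161704 + (165190*(1/232604) - 87597*(-1/71072))) = 525691/(161704 + (82595/116302 + 87597/71072)) = 525691/(161704 + 8028949067/4132907872) = 525691/(668315763482955/4132907872) = 525691*(4132907872/668315763482955) = 2172632472139552/668315763482955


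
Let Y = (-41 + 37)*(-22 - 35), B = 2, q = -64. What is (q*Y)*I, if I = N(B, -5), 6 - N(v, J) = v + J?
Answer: -131328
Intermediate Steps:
N(v, J) = 6 - J - v (N(v, J) = 6 - (v + J) = 6 - (J + v) = 6 + (-J - v) = 6 - J - v)
I = 9 (I = 6 - 1*(-5) - 1*2 = 6 + 5 - 2 = 9)
Y = 228 (Y = -4*(-57) = 228)
(q*Y)*I = -64*228*9 = -14592*9 = -131328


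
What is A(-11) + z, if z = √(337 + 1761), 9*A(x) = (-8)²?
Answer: 64/9 + √2098 ≈ 52.915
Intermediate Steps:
A(x) = 64/9 (A(x) = (⅑)*(-8)² = (⅑)*64 = 64/9)
z = √2098 ≈ 45.804
A(-11) + z = 64/9 + √2098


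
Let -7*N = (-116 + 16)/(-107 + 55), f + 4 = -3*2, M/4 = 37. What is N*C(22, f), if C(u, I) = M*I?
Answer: 37000/91 ≈ 406.59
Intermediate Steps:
M = 148 (M = 4*37 = 148)
f = -10 (f = -4 - 3*2 = -4 - 6 = -10)
C(u, I) = 148*I
N = -25/91 (N = -(-116 + 16)/(7*(-107 + 55)) = -(-100)/(7*(-52)) = -(-100)*(-1)/(7*52) = -1/7*25/13 = -25/91 ≈ -0.27473)
N*C(22, f) = -3700*(-10)/91 = -25/91*(-1480) = 37000/91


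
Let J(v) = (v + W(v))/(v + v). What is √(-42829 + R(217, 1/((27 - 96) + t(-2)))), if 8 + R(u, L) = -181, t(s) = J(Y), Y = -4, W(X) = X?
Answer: I*√43018 ≈ 207.41*I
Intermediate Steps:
J(v) = 1 (J(v) = (v + v)/(v + v) = (2*v)/((2*v)) = (2*v)*(1/(2*v)) = 1)
t(s) = 1
R(u, L) = -189 (R(u, L) = -8 - 181 = -189)
√(-42829 + R(217, 1/((27 - 96) + t(-2)))) = √(-42829 - 189) = √(-43018) = I*√43018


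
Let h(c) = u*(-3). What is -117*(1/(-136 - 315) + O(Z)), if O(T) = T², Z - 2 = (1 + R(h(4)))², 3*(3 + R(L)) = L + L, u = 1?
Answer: -17096391/451 ≈ -37908.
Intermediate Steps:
h(c) = -3 (h(c) = 1*(-3) = -3)
R(L) = -3 + 2*L/3 (R(L) = -3 + (L + L)/3 = -3 + (2*L)/3 = -3 + 2*L/3)
Z = 18 (Z = 2 + (1 + (-3 + (⅔)*(-3)))² = 2 + (1 + (-3 - 2))² = 2 + (1 - 5)² = 2 + (-4)² = 2 + 16 = 18)
-117*(1/(-136 - 315) + O(Z)) = -117*(1/(-136 - 315) + 18²) = -117*(1/(-451) + 324) = -117*(-1/451 + 324) = -117*146123/451 = -17096391/451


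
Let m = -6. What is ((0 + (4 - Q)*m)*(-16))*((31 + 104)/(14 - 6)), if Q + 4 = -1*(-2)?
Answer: 9720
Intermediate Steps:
Q = -2 (Q = -4 - 1*(-2) = -4 + 2 = -2)
((0 + (4 - Q)*m)*(-16))*((31 + 104)/(14 - 6)) = ((0 + (4 - 1*(-2))*(-6))*(-16))*((31 + 104)/(14 - 6)) = ((0 + (4 + 2)*(-6))*(-16))*(135/8) = ((0 + 6*(-6))*(-16))*(135*(1/8)) = ((0 - 36)*(-16))*(135/8) = -36*(-16)*(135/8) = 576*(135/8) = 9720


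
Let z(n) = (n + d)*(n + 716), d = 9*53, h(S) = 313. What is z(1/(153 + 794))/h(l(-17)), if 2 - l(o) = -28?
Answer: 306290101160/280701217 ≈ 1091.2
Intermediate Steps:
l(o) = 30 (l(o) = 2 - 1*(-28) = 2 + 28 = 30)
d = 477
z(n) = (477 + n)*(716 + n) (z(n) = (n + 477)*(n + 716) = (477 + n)*(716 + n))
z(1/(153 + 794))/h(l(-17)) = (341532 + (1/(153 + 794))**2 + 1193/(153 + 794))/313 = (341532 + (1/947)**2 + 1193/947)*(1/313) = (341532 + (1/947)**2 + 1193*(1/947))*(1/313) = (341532 + 1/896809 + 1193/947)*(1/313) = (306290101160/896809)*(1/313) = 306290101160/280701217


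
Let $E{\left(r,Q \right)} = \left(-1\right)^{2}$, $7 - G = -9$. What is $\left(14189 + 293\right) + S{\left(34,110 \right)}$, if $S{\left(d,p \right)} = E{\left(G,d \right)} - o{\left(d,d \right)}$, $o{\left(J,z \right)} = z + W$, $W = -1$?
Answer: $14450$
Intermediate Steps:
$G = 16$ ($G = 7 - -9 = 7 + 9 = 16$)
$E{\left(r,Q \right)} = 1$
$o{\left(J,z \right)} = -1 + z$ ($o{\left(J,z \right)} = z - 1 = -1 + z$)
$S{\left(d,p \right)} = 2 - d$ ($S{\left(d,p \right)} = 1 - \left(-1 + d\right) = 2 - d$)
$\left(14189 + 293\right) + S{\left(34,110 \right)} = \left(14189 + 293\right) + \left(2 - 34\right) = 14482 + \left(2 - 34\right) = 14482 - 32 = 14450$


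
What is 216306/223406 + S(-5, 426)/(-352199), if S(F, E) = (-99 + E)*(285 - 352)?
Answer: 40538679474/39341684897 ≈ 1.0304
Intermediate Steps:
S(F, E) = 6633 - 67*E (S(F, E) = (-99 + E)*(-67) = 6633 - 67*E)
216306/223406 + S(-5, 426)/(-352199) = 216306/223406 + (6633 - 67*426)/(-352199) = 216306*(1/223406) + (6633 - 28542)*(-1/352199) = 108153/111703 - 21909*(-1/352199) = 108153/111703 + 21909/352199 = 40538679474/39341684897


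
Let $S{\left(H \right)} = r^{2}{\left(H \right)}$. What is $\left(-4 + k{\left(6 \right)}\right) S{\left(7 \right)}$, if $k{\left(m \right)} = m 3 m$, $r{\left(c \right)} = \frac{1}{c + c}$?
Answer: $\frac{26}{49} \approx 0.53061$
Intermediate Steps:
$r{\left(c \right)} = \frac{1}{2 c}$
$k{\left(m \right)} = 3 m^{2}$ ($k{\left(m \right)} = 3 m m = 3 m^{2}$)
$S{\left(H \right)} = \frac{1}{4 H^{2}}$ ($S{\left(H \right)} = \left(\frac{1}{2 H}\right)^{2} = \frac{1}{4 H^{2}}$)
$\left(-4 + k{\left(6 \right)}\right) S{\left(7 \right)} = \left(-4 + 3 \cdot 6^{2}\right) \frac{1}{4 \cdot 49} = \left(-4 + 3 \cdot 36\right) \frac{1}{4} \cdot \frac{1}{49} = \left(-4 + 108\right) \frac{1}{196} = 104 \cdot \frac{1}{196} = \frac{26}{49}$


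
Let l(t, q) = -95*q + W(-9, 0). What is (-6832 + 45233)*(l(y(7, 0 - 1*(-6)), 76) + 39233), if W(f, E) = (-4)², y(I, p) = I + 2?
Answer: 1229945629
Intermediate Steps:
y(I, p) = 2 + I
W(f, E) = 16
l(t, q) = 16 - 95*q (l(t, q) = -95*q + 16 = 16 - 95*q)
(-6832 + 45233)*(l(y(7, 0 - 1*(-6)), 76) + 39233) = (-6832 + 45233)*((16 - 95*76) + 39233) = 38401*((16 - 7220) + 39233) = 38401*(-7204 + 39233) = 38401*32029 = 1229945629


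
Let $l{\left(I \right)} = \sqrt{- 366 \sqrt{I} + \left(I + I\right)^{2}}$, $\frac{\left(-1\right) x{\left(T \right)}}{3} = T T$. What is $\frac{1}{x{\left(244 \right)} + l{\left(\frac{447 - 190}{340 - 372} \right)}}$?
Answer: $\frac{1}{-178608 + \sqrt{\frac{66049}{256} - \frac{183 i \sqrt{514}}{4}}} \approx -5.5997 \cdot 10^{-6} + 6.3 \cdot 10^{-10} i$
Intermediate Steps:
$x{\left(T \right)} = - 3 T^{2}$ ($x{\left(T \right)} = - 3 T T = - 3 T^{2}$)
$l{\left(I \right)} = \sqrt{- 366 \sqrt{I} + 4 I^{2}}$ ($l{\left(I \right)} = \sqrt{- 366 \sqrt{I} + \left(2 I\right)^{2}} = \sqrt{- 366 \sqrt{I} + 4 I^{2}}$)
$\frac{1}{x{\left(244 \right)} + l{\left(\frac{447 - 190}{340 - 372} \right)}} = \frac{1}{- 3 \cdot 244^{2} + \sqrt{- 366 \sqrt{\frac{447 - 190}{340 - 372}} + 4 \left(\frac{447 - 190}{340 - 372}\right)^{2}}} = \frac{1}{\left(-3\right) 59536 + \sqrt{- 366 \sqrt{\frac{257}{-32}} + 4 \left(\frac{257}{-32}\right)^{2}}} = \frac{1}{-178608 + \sqrt{- 366 \sqrt{257 \left(- \frac{1}{32}\right)} + 4 \left(257 \left(- \frac{1}{32}\right)\right)^{2}}} = \frac{1}{-178608 + \sqrt{- 366 \sqrt{- \frac{257}{32}} + 4 \left(- \frac{257}{32}\right)^{2}}} = \frac{1}{-178608 + \sqrt{- 366 \frac{i \sqrt{514}}{8} + 4 \cdot \frac{66049}{1024}}} = \frac{1}{-178608 + \sqrt{- \frac{183 i \sqrt{514}}{4} + \frac{66049}{256}}} = \frac{1}{-178608 + \sqrt{\frac{66049}{256} - \frac{183 i \sqrt{514}}{4}}}$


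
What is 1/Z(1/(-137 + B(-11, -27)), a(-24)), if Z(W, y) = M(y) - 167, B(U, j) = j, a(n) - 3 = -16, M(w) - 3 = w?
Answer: -1/177 ≈ -0.0056497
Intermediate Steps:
M(w) = 3 + w
a(n) = -13 (a(n) = 3 - 16 = -13)
Z(W, y) = -164 + y (Z(W, y) = (3 + y) - 167 = -164 + y)
1/Z(1/(-137 + B(-11, -27)), a(-24)) = 1/(-164 - 13) = 1/(-177) = -1/177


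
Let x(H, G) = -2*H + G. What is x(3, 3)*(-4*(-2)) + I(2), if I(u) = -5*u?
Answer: -34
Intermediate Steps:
x(H, G) = G - 2*H
x(3, 3)*(-4*(-2)) + I(2) = (3 - 2*3)*(-4*(-2)) - 5*2 = (3 - 6)*8 - 10 = -3*8 - 10 = -24 - 10 = -34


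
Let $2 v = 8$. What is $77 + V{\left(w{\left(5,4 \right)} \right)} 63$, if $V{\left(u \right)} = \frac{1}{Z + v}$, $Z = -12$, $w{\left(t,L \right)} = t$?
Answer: $\frac{553}{8} \approx 69.125$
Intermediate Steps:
$v = 4$ ($v = \frac{1}{2} \cdot 8 = 4$)
$V{\left(u \right)} = - \frac{1}{8}$ ($V{\left(u \right)} = \frac{1}{-12 + 4} = \frac{1}{-8} = - \frac{1}{8}$)
$77 + V{\left(w{\left(5,4 \right)} \right)} 63 = 77 - \frac{63}{8} = \frac{553}{8}$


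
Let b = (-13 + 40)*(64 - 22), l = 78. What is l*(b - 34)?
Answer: 85800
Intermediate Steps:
b = 1134 (b = 27*42 = 1134)
l*(b - 34) = 78*(1134 - 34) = 78*1100 = 85800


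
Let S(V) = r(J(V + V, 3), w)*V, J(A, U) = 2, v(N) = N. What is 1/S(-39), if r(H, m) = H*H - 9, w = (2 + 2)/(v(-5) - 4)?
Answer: 1/195 ≈ 0.0051282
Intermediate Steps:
w = -4/9 (w = (2 + 2)/(-5 - 4) = 4/(-9) = 4*(-⅑) = -4/9 ≈ -0.44444)
r(H, m) = -9 + H² (r(H, m) = H² - 9 = -9 + H²)
S(V) = -5*V (S(V) = (-9 + 2²)*V = (-9 + 4)*V = -5*V)
1/S(-39) = 1/(-5*(-39)) = 1/195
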